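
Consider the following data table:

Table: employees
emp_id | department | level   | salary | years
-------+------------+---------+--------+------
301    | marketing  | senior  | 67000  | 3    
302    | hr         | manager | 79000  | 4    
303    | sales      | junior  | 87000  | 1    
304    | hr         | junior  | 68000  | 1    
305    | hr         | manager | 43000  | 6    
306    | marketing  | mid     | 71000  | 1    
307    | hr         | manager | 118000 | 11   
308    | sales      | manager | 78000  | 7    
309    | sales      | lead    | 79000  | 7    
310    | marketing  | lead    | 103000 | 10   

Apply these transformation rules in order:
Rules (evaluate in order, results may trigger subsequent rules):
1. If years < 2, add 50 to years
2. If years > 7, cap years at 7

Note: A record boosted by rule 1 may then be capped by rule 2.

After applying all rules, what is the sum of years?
62

Step 1: Apply rule 1 to records with years < 2
  - 3 records get bonus of 50
  - Of these, 3 records then exceed 7 and get capped
Step 2: Apply rule 2 to records with years > 7
  - 2 records (original) are capped
Step 3: Calculate final sum = 62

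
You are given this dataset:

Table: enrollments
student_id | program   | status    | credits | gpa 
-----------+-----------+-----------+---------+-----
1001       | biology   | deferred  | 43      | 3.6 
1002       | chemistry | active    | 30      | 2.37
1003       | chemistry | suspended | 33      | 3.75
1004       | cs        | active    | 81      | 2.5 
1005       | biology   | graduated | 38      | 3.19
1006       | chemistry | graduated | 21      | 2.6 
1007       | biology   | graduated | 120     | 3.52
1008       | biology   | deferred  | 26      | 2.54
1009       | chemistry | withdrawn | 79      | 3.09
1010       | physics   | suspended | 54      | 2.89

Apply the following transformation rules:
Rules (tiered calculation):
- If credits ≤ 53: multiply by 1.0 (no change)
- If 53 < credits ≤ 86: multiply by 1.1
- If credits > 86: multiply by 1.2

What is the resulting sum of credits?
570.4

Step 1: Tier 1 (credits ≤ 53): 6 records, sum = 191 × 1.0 = 191.0
Step 2: Tier 2 (53 < credits ≤ 86): 3 records, sum = 214 × 1.1 = 235.4
Step 3: Tier 3 (credits > 86): 1 records, sum = 120 × 1.2 = 144.0
Step 4: Final sum = 191.0 + 235.4 + 144.0 = 570.4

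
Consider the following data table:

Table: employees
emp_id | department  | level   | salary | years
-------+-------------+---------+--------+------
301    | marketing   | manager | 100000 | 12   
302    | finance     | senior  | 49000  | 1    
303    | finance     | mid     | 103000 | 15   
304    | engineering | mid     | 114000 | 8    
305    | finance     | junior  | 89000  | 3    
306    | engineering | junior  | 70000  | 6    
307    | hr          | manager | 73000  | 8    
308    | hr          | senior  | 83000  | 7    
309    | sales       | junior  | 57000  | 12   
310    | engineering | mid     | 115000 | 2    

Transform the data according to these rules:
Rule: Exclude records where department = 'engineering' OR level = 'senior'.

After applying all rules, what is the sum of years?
50

Step 1: Find records where department = 'engineering' OR level = 'senior'
Step 2: 5 records match, summing to 24
Step 3: Original sum: 74
Step 4: Remaining sum = 74 - 24 = 50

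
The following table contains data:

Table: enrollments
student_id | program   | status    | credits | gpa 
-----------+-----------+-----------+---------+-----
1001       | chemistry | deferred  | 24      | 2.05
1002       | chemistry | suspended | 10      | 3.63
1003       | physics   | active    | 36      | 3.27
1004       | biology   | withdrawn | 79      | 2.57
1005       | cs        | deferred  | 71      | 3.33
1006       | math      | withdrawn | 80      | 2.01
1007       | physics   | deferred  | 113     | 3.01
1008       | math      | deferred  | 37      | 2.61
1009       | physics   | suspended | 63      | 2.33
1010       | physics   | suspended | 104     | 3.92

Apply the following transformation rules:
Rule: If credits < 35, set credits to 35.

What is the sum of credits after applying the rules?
653

Step 1: 2 records have credits < 35
Step 2: These records originally summed to 34
Step 3: After setting to minimum: 2 × 35 = 70
Step 4: Unaffected records sum: 583
Step 5: Final sum = 70 + 583 = 653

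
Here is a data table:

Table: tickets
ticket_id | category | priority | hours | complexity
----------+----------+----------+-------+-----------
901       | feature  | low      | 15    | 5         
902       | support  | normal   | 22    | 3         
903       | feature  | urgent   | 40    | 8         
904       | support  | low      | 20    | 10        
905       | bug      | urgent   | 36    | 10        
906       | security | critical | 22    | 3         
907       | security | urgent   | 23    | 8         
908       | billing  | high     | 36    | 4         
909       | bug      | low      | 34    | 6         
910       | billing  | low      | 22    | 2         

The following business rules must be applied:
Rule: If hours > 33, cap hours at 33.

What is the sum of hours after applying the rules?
256

Step 1: 4 records have hours > 33
Step 2: These records originally summed to 146
Step 3: After capping: 4 × 33 = 132
Step 4: Unaffected records sum: 124
Step 5: Final sum = 132 + 124 = 256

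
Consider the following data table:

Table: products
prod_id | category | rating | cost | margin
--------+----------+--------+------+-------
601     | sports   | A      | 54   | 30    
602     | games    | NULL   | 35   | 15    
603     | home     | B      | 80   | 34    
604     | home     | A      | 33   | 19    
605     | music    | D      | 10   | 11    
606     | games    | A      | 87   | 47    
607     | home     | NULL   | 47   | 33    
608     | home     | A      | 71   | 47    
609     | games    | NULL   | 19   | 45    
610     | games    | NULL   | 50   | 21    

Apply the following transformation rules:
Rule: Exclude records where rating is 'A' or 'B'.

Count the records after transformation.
5

Step 1: Count records to exclude
  - 4 (A) + 1 (B) = 5 records
Step 2: Total records: 10
Step 3: Remaining = 10 - 5 = 5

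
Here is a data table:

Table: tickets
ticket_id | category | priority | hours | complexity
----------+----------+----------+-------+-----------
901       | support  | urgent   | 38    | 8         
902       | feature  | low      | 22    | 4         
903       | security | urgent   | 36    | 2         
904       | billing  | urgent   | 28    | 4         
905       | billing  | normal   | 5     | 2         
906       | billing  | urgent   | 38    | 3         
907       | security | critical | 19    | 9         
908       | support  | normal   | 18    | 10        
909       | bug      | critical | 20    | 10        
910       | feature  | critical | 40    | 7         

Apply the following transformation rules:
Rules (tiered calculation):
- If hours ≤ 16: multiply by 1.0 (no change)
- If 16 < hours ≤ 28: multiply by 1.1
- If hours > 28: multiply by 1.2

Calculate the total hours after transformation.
305.1

Step 1: Tier 1 (hours ≤ 16): 1 records, sum = 5 × 1.0 = 5.0
Step 2: Tier 2 (16 < hours ≤ 28): 5 records, sum = 107 × 1.1 = 117.7
Step 3: Tier 3 (hours > 28): 4 records, sum = 152 × 1.2 = 182.4
Step 4: Final sum = 5.0 + 117.7 + 182.4 = 305.1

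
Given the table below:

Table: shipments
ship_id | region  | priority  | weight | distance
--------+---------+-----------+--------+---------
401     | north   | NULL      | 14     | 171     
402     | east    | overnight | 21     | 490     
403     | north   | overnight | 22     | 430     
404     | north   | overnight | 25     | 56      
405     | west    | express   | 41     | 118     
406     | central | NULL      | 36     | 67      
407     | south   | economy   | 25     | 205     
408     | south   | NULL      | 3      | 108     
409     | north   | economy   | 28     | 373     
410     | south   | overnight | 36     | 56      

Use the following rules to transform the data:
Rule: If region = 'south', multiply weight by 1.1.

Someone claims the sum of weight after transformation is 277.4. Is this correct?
No, the correct result is 257.4.

Step 1: Calculate the correct sum after transformation
Step 2: Apply multiplier 1.1 to records where region = 'south'
Step 3: Correct result = 257.4
Step 4: Claimed result = 277.4
Step 5: 257.4 ≠ 277.4
Conclusion: The claimed result is incorrect. The correct answer is 257.4.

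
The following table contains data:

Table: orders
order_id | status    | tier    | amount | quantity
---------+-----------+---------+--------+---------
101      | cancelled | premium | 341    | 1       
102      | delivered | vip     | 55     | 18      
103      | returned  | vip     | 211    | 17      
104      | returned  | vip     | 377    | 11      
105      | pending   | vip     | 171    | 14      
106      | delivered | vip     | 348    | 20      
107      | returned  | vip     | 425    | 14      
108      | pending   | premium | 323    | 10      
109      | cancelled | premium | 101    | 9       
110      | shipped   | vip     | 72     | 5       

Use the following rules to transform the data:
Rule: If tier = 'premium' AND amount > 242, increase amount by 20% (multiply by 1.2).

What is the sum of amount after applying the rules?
2556.8

Step 1: Find records where tier = 'premium' AND amount > 242
Step 2: 2 records match, summing to 664
Step 3: After multiplier: 664 × 1.2 = 796.8
Step 4: Unaffected records sum: 1760
Step 5: Final sum = 796.8 + 1760 = 2556.8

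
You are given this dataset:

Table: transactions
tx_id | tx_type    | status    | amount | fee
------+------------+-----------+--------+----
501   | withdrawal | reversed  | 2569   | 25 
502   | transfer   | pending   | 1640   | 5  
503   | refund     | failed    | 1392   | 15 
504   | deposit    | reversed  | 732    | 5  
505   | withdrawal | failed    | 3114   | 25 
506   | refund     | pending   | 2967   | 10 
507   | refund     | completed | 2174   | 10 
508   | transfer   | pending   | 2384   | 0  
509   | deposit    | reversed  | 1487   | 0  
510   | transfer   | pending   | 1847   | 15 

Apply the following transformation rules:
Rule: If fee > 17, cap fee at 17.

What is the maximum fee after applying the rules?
17

Step 1: Original maximum fee = 25
Step 2: Apply cap at 17
Step 3: 2 records had fee > 17 and were capped
Step 4: Maximum after transformation = 17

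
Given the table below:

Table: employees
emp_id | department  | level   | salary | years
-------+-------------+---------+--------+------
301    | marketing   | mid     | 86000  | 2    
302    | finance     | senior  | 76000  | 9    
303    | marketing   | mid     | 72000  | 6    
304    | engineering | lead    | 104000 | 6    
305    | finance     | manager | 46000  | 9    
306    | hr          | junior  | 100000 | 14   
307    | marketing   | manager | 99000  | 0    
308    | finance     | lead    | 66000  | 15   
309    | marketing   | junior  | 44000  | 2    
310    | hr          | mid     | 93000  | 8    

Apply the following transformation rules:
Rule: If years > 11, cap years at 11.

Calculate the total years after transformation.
64

Step 1: 2 records have years > 11
Step 2: These records originally summed to 29
Step 3: After capping: 2 × 11 = 22
Step 4: Unaffected records sum: 42
Step 5: Final sum = 22 + 42 = 64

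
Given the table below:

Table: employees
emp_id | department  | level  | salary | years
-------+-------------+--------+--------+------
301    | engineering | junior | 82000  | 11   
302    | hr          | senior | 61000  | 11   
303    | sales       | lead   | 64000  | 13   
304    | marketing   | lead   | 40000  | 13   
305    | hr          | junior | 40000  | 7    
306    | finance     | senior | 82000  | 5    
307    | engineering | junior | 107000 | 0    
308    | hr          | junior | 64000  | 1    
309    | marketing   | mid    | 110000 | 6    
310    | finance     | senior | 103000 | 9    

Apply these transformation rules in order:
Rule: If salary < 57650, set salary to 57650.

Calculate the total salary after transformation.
788300

Step 1: 2 records have salary < 57650
Step 2: These records originally summed to 80000
Step 3: After setting to minimum: 2 × 57650 = 115300
Step 4: Unaffected records sum: 673000
Step 5: Final sum = 115300 + 673000 = 788300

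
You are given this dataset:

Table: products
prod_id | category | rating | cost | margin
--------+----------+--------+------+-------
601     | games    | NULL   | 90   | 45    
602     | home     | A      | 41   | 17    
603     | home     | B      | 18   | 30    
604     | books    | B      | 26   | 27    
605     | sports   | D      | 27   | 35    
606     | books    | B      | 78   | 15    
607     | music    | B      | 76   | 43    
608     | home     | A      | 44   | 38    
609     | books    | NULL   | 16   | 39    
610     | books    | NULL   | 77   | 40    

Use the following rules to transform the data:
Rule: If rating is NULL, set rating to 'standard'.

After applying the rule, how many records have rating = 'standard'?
3

Step 1: Count records where rating IS NULL
Step 2: Found 3 records with NULL rating
Step 3: These records will have rating set to 'standard'
Step 4: Records already having rating = 'standard': 0
Step 5: Answer: 3 + 0 = 3 records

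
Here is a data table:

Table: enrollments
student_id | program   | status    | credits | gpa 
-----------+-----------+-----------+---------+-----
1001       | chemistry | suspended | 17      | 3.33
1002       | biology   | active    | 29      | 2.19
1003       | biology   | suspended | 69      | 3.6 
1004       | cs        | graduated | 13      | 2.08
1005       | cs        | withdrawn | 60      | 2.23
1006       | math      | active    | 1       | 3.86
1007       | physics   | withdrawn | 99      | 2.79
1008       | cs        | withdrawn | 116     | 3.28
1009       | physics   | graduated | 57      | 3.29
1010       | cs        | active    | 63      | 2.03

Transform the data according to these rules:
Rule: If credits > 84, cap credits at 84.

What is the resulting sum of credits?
477

Step 1: 2 records have credits > 84
Step 2: These records originally summed to 215
Step 3: After capping: 2 × 84 = 168
Step 4: Unaffected records sum: 309
Step 5: Final sum = 168 + 309 = 477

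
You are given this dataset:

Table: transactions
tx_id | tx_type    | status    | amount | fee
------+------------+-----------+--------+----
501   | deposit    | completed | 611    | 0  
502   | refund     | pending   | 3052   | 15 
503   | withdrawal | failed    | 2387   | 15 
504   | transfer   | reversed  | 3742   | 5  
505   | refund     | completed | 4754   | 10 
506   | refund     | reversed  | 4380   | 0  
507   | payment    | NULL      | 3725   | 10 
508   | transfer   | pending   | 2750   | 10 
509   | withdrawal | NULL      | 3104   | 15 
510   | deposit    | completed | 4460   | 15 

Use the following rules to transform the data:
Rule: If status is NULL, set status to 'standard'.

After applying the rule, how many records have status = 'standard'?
2

Step 1: Count records where status IS NULL
Step 2: Found 2 records with NULL status
Step 3: These records will have status set to 'standard'
Step 4: Records already having status = 'standard': 0
Step 5: Answer: 2 + 0 = 2 records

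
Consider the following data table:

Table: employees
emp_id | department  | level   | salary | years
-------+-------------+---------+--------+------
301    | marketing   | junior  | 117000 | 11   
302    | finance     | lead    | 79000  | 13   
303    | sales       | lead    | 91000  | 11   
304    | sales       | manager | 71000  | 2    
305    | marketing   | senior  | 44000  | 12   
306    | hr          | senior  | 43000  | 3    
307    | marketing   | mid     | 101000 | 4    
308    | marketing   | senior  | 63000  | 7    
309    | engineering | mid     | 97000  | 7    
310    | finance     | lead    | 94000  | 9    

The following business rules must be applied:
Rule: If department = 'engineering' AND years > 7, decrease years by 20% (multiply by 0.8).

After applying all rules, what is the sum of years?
79

Step 1: Find records where department = 'engineering' AND years > 7
Step 2: 0 records match, summing to 0
Step 3: After multiplier: 0 × 0.8 = 0.0
Step 4: Unaffected records sum: 79
Step 5: Final sum = 0.0 + 79 = 79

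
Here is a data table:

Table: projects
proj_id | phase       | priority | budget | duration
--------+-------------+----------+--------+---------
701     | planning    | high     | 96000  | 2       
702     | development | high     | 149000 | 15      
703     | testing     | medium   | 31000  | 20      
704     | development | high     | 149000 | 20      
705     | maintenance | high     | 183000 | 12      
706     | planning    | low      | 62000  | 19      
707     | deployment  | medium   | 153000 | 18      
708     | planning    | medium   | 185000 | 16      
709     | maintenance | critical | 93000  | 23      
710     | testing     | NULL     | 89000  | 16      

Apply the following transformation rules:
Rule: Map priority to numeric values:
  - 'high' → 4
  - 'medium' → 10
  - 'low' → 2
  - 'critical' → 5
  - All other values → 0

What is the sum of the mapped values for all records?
53

Step 1: Apply mapping to each record
Step 2: Count by status:
  'high': 4 records × 4 = 16
  'medium': 3 records × 10 = 30
  'low': 1 records × 2 = 2
  'critical': 1 records × 5 = 5
Step 3: Sum all mapped values = 53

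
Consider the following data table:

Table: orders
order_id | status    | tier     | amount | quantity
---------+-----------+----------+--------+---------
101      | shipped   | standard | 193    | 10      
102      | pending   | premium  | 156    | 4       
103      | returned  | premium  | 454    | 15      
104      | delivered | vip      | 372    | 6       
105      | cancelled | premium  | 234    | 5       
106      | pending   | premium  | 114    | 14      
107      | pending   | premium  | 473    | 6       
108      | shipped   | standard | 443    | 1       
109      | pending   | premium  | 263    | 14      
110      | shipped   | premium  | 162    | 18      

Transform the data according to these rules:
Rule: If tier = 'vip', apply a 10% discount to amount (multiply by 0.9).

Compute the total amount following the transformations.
2826.8

Step 1: Records with tier = 'vip' have total amount = 372
Step 2: Apply multiplier: 372 × 0.9 = 334.8
Step 3: Other records total: 2492
Step 4: Final sum = 334.8 + 2492 = 2826.8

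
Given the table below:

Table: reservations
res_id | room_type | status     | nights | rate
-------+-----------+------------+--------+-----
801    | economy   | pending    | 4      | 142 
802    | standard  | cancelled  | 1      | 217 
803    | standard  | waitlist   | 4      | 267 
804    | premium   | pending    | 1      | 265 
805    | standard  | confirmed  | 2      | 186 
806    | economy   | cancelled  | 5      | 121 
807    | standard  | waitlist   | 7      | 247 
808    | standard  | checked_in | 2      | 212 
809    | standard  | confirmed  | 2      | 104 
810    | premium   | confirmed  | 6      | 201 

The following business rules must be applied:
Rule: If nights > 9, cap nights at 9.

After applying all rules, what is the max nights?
7

Step 1: Original maximum nights = 7
Step 2: Check cap of 9 against maximum
Step 3: No records exceed the cap (max 7 <= cap 9), so no capping applies
Step 4: Maximum after transformation = 7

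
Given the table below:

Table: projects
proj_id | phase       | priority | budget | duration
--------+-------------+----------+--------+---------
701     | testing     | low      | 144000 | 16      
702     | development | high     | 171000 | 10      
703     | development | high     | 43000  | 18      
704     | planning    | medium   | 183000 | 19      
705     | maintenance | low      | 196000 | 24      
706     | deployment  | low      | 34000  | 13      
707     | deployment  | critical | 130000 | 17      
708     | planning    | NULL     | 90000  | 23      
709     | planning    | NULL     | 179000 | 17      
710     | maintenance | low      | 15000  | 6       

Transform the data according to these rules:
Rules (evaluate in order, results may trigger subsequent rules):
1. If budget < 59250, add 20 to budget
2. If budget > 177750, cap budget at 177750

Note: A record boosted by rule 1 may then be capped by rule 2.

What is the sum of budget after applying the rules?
1160310

Step 1: Apply rule 1 to records with budget < 59250
  - 3 records get bonus of 20
  - Of these, 0 records then exceed 177750 and get capped
Step 2: Apply rule 2 to records with budget > 177750
  - 3 records (original) are capped
Step 3: Calculate final sum = 1160310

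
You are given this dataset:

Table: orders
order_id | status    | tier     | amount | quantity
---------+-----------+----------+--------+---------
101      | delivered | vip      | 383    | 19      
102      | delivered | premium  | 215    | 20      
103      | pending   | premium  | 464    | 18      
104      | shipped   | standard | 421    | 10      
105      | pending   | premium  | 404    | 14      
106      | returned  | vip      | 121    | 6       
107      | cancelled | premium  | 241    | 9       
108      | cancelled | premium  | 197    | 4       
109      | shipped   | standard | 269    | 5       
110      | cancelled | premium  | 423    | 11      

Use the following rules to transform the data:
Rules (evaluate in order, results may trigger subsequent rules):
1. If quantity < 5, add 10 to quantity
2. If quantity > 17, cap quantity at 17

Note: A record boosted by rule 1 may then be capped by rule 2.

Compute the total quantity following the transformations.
120

Step 1: Apply rule 1 to records with quantity < 5
  - 1 records get bonus of 10
  - Of these, 0 records then exceed 17 and get capped
Step 2: Apply rule 2 to records with quantity > 17
  - 3 records (original) are capped
Step 3: Calculate final sum = 120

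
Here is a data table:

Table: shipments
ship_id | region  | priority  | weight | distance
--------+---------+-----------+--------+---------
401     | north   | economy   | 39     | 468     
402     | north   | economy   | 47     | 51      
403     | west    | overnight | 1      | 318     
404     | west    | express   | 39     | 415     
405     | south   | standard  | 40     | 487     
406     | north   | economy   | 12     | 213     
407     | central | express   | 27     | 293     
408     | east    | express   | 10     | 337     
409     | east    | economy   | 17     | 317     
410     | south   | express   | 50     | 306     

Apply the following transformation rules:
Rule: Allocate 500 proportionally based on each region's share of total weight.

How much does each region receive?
central: 47.87, east: 47.87, north: 173.76, south: 159.57, west: 70.92

Step 1: Calculate total weight = 282
Step 2: Calculate each region's proportion:
  central: 27/282 = 9.57% → 47.87
  east: 27/282 = 9.57% → 47.87
  north: 98/282 = 34.75% → 173.76
  south: 90/282 = 31.91% → 159.57
  west: 40/282 = 14.18% → 70.92
Step 3: Verify: sum of allocations ≈ 500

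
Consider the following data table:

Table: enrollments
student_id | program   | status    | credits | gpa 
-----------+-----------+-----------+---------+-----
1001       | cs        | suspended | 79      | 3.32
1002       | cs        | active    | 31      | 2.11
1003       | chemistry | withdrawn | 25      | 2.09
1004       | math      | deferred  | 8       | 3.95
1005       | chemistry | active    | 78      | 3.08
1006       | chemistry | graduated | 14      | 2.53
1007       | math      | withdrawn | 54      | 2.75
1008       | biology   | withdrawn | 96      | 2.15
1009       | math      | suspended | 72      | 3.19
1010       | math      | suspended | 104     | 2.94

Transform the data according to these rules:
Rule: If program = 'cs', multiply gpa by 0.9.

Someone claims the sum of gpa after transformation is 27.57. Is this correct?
Yes, the result is correct.

Step 1: Calculate the correct sum after transformation
Step 2: Apply multiplier 0.9 to records where program = 'cs'
Step 3: Correct result = 27.57
Step 4: Claimed result = 27.57
Step 5: 27.57 = 27.57 ✓
Conclusion: The claimed result is correct.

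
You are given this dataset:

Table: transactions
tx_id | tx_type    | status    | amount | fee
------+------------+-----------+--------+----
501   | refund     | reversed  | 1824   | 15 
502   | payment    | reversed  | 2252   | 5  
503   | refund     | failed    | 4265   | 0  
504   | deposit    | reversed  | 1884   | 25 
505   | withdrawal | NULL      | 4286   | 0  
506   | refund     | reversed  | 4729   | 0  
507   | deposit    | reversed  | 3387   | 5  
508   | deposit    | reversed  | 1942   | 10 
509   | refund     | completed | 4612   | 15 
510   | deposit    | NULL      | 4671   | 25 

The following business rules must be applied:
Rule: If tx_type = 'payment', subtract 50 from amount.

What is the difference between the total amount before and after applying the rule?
50

Step 1: Original sum of amount = 33852
Step 2: 1 records have tx_type = 'payment'
Step 3: Each affected record changes by -50
Step 4: Total change = 1 × -50 = -50
Step 5: New sum = 33852 + -50 = 33802
Step 6: Difference = |33802 - 33852| = 50
        (Sum decreased by 50)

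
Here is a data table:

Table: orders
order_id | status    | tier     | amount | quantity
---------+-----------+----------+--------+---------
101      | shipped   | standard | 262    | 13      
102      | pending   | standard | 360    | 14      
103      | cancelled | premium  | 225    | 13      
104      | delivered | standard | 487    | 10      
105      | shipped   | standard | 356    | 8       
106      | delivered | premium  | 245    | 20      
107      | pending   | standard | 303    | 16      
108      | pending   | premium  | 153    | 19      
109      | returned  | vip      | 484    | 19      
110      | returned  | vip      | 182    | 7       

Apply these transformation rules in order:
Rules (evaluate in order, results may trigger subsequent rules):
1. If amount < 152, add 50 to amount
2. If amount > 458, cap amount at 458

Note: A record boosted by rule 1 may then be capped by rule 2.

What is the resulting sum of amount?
3002

Step 1: Apply rule 1 to records with amount < 152
  - 0 records get bonus of 50
  - Of these, 0 records then exceed 458 and get capped
Step 2: Apply rule 2 to records with amount > 458
  - 2 records (original) are capped
Step 3: Calculate final sum = 3002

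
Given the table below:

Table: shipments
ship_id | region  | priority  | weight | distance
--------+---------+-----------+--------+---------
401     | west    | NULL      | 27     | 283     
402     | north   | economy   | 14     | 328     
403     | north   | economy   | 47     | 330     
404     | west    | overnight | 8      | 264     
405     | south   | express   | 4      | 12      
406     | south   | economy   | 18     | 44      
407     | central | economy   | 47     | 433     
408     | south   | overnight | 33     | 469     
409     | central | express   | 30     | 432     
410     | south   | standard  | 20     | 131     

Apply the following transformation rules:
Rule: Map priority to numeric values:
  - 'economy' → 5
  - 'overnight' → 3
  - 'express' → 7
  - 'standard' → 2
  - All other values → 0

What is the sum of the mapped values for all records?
42

Step 1: Apply mapping to each record
Step 2: Count by status:
  'economy': 4 records × 5 = 20
  'overnight': 2 records × 3 = 6
  'express': 2 records × 7 = 14
  'standard': 1 records × 2 = 2
Step 3: Sum all mapped values = 42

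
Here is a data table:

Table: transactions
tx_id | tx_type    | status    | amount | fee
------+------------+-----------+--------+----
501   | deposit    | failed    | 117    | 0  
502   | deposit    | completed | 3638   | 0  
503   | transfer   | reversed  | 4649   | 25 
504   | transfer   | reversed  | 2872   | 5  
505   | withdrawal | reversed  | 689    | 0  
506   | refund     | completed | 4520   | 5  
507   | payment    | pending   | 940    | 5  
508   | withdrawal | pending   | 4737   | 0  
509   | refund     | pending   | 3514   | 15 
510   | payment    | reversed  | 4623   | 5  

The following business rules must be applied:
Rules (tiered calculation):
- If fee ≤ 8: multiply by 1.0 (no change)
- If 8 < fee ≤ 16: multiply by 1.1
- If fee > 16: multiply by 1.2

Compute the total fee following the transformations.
66.5

Step 1: Tier 1 (fee ≤ 8): 8 records, sum = 20 × 1.0 = 20.0
Step 2: Tier 2 (8 < fee ≤ 16): 1 records, sum = 15 × 1.1 = 16.5
Step 3: Tier 3 (fee > 16): 1 records, sum = 25 × 1.2 = 30.0
Step 4: Final sum = 20.0 + 16.5 + 30.0 = 66.5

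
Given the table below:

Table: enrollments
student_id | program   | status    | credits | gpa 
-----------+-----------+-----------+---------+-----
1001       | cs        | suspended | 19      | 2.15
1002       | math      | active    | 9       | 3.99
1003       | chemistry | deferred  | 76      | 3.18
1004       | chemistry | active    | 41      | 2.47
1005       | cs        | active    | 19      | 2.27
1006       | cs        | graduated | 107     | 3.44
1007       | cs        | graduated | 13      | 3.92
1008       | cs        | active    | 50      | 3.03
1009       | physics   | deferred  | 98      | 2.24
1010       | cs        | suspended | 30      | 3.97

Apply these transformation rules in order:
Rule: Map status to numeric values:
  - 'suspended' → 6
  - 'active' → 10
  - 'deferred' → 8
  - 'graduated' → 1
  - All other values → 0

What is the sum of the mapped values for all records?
70

Step 1: Apply mapping to each record
Step 2: Count by status:
  'suspended': 2 records × 6 = 12
  'active': 4 records × 10 = 40
  'deferred': 2 records × 8 = 16
  'graduated': 2 records × 1 = 2
Step 3: Sum all mapped values = 70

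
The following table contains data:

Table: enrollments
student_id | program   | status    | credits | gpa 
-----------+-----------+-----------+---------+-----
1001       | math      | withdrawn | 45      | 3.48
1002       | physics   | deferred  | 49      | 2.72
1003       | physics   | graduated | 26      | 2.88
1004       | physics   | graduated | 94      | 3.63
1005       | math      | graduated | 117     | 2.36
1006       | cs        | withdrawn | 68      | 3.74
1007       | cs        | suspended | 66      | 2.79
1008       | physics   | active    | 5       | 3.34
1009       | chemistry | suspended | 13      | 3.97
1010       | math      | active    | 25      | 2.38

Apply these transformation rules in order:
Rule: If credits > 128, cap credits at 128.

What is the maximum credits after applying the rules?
117

Step 1: Original maximum credits = 117
Step 2: Check cap of 128 against maximum
Step 3: No records exceed the cap (max 117 <= cap 128), so no capping applies
Step 4: Maximum after transformation = 117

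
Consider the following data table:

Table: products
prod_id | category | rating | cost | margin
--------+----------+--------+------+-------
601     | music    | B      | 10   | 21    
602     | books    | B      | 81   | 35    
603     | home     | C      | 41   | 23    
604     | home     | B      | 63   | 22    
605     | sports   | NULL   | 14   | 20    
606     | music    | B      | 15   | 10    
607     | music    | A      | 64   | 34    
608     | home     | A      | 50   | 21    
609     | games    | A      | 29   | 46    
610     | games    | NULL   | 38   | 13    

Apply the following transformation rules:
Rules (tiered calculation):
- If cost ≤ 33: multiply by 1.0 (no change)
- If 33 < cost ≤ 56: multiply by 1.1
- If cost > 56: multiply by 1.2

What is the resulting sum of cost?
459.5

Step 1: Tier 1 (cost ≤ 33): 4 records, sum = 68 × 1.0 = 68.0
Step 2: Tier 2 (33 < cost ≤ 56): 3 records, sum = 129 × 1.1 = 141.9
Step 3: Tier 3 (cost > 56): 3 records, sum = 208 × 1.2 = 249.6
Step 4: Final sum = 68.0 + 141.9 + 249.6 = 459.5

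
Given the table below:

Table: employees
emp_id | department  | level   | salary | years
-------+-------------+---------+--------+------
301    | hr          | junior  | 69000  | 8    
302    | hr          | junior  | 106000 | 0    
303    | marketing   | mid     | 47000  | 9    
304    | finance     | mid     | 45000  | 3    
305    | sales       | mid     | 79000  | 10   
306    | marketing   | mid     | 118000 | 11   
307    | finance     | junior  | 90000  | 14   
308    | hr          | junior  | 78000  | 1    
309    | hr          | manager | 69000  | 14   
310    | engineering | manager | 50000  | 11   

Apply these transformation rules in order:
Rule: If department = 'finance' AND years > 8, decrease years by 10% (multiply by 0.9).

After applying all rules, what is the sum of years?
79.6

Step 1: Find records where department = 'finance' AND years > 8
Step 2: 1 records match, summing to 14
Step 3: After multiplier: 14 × 0.9 = 12.6
Step 4: Unaffected records sum: 67
Step 5: Final sum = 12.6 + 67 = 79.6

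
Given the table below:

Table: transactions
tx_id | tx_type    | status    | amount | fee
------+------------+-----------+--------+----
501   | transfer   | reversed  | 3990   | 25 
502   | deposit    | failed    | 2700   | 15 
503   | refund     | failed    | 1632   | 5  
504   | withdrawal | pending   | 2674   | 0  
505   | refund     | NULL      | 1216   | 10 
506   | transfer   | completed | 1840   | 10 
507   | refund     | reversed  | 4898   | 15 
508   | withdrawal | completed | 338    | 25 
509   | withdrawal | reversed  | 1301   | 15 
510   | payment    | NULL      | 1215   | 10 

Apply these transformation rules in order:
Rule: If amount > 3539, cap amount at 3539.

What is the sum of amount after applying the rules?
19994

Step 1: 2 records have amount > 3539
Step 2: These records originally summed to 8888
Step 3: After capping: 2 × 3539 = 7078
Step 4: Unaffected records sum: 12916
Step 5: Final sum = 7078 + 12916 = 19994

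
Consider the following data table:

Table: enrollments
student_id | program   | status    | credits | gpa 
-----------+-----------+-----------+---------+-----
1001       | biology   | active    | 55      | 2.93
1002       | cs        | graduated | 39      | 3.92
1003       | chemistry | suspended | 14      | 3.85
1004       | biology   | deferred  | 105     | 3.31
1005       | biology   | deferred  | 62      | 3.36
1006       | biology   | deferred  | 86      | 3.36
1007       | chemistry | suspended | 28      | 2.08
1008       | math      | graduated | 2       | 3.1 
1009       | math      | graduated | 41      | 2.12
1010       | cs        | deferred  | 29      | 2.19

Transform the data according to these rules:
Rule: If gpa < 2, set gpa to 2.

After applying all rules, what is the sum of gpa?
30.22

Step 1: 0 records have gpa < 2
Step 2: These records originally summed to 0
Step 3: After setting to minimum: 0 × 2 = 0
Step 4: Unaffected records sum: 30.22
Step 5: Final sum = 0 + 30.22 = 30.22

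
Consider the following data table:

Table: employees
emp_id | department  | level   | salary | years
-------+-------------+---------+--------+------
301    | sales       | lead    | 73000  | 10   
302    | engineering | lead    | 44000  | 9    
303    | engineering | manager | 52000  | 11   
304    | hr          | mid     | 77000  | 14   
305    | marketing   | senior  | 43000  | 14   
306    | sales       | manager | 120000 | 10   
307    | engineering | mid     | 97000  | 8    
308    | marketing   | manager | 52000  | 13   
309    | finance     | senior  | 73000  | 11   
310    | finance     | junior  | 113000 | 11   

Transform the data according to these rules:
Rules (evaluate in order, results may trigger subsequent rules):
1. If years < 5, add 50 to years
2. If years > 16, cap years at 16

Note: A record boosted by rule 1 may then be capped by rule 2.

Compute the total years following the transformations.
111

Step 1: Apply rule 1 to records with years < 5
  - 0 records get bonus of 50
  - Of these, 0 records then exceed 16 and get capped
Step 2: Apply rule 2 to records with years > 16
  - 0 records (original) are capped
Step 3: Calculate final sum = 111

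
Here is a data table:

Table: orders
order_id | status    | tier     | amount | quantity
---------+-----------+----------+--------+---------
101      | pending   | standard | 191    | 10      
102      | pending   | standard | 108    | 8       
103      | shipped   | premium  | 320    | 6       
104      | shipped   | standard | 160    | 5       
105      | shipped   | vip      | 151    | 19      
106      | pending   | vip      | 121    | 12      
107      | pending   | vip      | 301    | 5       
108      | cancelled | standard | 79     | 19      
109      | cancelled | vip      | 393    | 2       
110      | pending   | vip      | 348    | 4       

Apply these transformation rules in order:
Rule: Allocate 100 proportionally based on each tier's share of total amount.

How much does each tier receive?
premium: 14.73, standard: 24.77, vip: 60.5

Step 1: Calculate total amount = 2172
Step 2: Calculate each tier's proportion:
  premium: 320/2172 = 14.73% → 14.73
  standard: 538/2172 = 24.77% → 24.77
  vip: 1314/2172 = 60.50% → 60.5
Step 3: Verify: sum of allocations ≈ 100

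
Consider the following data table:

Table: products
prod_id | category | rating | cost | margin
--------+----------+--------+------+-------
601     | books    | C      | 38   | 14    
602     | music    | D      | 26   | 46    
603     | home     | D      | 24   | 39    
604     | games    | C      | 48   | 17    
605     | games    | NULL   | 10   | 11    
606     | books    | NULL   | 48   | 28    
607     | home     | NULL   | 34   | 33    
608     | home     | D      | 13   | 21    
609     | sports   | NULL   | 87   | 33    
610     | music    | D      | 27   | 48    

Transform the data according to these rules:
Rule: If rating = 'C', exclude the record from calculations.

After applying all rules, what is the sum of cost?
269

Step 1: Identify records where rating = 'C'
Step 2: The excluded records sum to 86
Step 3: Original total cost = 355
Step 4: Remaining total = 355 - 86 = 269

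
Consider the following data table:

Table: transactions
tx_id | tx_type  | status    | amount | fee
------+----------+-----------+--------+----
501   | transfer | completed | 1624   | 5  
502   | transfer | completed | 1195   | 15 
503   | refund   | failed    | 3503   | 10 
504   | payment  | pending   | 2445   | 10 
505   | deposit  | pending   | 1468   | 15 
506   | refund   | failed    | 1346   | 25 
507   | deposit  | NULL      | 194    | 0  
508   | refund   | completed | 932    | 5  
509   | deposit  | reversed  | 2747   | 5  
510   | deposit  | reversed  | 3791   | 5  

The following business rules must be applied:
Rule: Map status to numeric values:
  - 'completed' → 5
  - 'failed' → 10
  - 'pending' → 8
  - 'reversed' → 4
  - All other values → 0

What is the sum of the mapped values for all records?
59

Step 1: Apply mapping to each record
Step 2: Count by status:
  'completed': 3 records × 5 = 15
  'failed': 2 records × 10 = 20
  'pending': 2 records × 8 = 16
  'reversed': 2 records × 4 = 8
Step 3: Sum all mapped values = 59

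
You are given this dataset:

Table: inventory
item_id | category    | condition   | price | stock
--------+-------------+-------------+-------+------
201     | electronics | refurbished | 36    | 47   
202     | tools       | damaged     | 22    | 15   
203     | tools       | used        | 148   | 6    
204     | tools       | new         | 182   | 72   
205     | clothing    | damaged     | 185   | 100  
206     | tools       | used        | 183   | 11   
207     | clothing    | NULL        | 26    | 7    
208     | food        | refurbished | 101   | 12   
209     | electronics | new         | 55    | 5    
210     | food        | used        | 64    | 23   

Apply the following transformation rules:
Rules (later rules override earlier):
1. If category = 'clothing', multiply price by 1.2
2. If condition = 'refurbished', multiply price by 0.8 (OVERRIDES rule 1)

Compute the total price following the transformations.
1016.8

Step 1: Rule 2 takes priority for records with condition = 'refurbished'
  - 2 records: 137 × 0.8 = 109.6
Step 2: Rule 1 applies to remaining records with category = 'clothing'
  - 2 records: 211 × 1.2 = 253.2
Step 3: Other records unchanged: 654
Step 4: Final sum = 109.6 + 253.2 + 654 = 1016.8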